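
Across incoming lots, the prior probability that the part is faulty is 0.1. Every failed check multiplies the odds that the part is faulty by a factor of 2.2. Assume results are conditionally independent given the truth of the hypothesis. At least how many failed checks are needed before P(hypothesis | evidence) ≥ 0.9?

6

Prior odds: 0.1 ÷ 0.9 = 1/9.
Likelihood ratio per failed check = 2.2.
Target posterior odds = 0.9/0.1 = 9.
Require 2.2ⁿ ≥ 9 ÷ (1/9) = 81.
2.2⁵ = 51.53632 falls short of 81 but 2.2⁶ = 1771561/15625 reaches it, so n = 6.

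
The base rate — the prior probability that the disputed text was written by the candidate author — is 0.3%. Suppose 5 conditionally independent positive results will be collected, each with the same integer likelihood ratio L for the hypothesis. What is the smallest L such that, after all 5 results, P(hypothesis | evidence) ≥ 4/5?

Prior odds = 0.003/0.997 = 3/997.
Target odds = 0.8/0.2 = 4.
Need L⁵ ≥ 4 ÷ (3/997) = 3988/3.
4⁵ = 1024 < 3988/3 ≤ 3125 = 5⁵, so L = 5.

5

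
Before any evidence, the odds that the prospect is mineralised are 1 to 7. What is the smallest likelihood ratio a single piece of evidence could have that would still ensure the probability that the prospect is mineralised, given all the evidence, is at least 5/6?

35

Prior odds = 1/7.
Target odds = (5/6)/(1/6) = 5.
Required Bayes factor = 5 ÷ (1/7) = 35.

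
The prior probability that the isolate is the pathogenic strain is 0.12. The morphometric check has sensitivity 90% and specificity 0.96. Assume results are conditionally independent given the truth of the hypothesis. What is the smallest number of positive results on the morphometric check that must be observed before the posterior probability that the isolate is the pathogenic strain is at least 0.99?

Prior odds = 0.12/0.88 = 3/22.
False-positive rate = 1 − 0.96 = 0.04; likelihood ratio of a positive = 0.9/0.04 = 22.5.
Target posterior odds = 0.99/0.01 = 99.
Require 22.5ⁿ ≥ 99 ÷ (3/22) = 726.
22.5² = 506.25 falls short of 726 but 22.5³ = 11390.625 reaches it, so n = 3.

3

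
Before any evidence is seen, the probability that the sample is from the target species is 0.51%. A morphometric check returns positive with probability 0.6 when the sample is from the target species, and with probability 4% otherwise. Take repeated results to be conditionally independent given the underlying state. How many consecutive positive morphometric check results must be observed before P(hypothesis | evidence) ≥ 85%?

Prior odds = 0.0051/0.9949 = 51/9949.
Likelihood ratio of a positive result = 0.6/0.04 = 15.
Target odds: 0.85 ÷ 0.15 = 17/3.
Need (51/9949) × 15ⁿ ≥ 17/3, i.e. 15ⁿ ≥ 9949/9.
15² = 225 falls short of 9949/9 but 15³ = 3375 reaches it, so n = 3.

3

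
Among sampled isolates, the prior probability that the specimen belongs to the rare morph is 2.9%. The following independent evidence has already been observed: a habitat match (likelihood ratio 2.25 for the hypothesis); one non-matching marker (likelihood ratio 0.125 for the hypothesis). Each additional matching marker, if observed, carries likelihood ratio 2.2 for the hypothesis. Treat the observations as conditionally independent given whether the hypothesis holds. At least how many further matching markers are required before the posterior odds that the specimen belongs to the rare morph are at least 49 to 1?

11

Prior odds = 0.029/0.971 = 29/971.
Combined Bayes factor of the evidence already in hand = 2.25 × 0.125 = 0.28125.
Odds after that evidence = (29/971) × 0.28125 = 261/31072.
Target odds = 49.
Need 2.2ⁿ ≥ 49 ÷ (261/31072) = 1522528/261.
2.2¹⁰ ≈2655.99 falls short of 1522528/261 but 2.2¹¹ ≈5843.18 reaches it, so n = 11.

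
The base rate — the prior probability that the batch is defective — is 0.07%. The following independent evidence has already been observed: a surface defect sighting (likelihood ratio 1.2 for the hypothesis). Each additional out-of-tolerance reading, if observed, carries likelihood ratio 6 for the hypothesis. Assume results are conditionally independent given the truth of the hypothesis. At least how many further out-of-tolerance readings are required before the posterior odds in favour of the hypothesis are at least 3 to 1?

5

Prior odds = 0.0007/0.9993 = 7/9993.
Bayes factor of the evidence already in hand = 1.2.
Odds after that evidence = (7/9993) × 1.2 = 14/16655.
Target odds = 3.
Need 6ⁿ ≥ 3 ÷ (14/16655) = 49965/14.
6⁴ = 1296 falls short of 49965/14 but 6⁵ = 7776 reaches it, so n = 5.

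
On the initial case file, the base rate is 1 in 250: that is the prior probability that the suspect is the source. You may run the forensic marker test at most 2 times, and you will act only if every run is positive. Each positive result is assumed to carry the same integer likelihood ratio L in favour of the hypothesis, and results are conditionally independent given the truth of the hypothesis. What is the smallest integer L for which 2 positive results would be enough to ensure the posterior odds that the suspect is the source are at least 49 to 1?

Prior odds = 0.004/0.996 = 1/249.
Target odds = 49.
Need L² ≥ 49 ÷ (1/249) = 12201.
110² = 12100 < 12201 ≤ 12321 = 111², so L = 111.

111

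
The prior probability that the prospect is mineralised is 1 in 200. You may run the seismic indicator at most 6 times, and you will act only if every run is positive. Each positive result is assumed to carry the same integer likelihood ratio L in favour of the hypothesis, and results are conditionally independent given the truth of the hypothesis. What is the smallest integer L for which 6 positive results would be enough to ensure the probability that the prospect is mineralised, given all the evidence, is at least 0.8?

Prior odds = 0.005/0.995 = 1/199.
Target odds = 0.8/0.2 = 4.
Need L⁶ ≥ 4 ÷ (1/199) = 796.
3⁶ = 729 < 796 ≤ 4096 = 4⁶, so L = 4.

4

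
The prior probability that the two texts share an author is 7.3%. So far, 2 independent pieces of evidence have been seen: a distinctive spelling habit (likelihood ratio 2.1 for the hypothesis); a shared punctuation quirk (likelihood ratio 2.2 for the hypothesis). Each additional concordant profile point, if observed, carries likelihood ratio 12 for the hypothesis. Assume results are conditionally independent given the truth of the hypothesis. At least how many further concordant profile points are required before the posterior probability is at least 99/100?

Prior odds = 0.073/0.927 = 73/927.
Combined Bayes factor of the evidence already in hand = 2.1 × 2.2 = 4.62.
Odds after that evidence = (73/927) × 4.62 = 5621/15450.
Target odds = 0.99/0.01 = 99.
Need 12ⁿ ≥ 99 ÷ (5621/15450) = 139050/511.
12² = 144 falls short of 139050/511 but 12³ = 1728 reaches it, so n = 3.

3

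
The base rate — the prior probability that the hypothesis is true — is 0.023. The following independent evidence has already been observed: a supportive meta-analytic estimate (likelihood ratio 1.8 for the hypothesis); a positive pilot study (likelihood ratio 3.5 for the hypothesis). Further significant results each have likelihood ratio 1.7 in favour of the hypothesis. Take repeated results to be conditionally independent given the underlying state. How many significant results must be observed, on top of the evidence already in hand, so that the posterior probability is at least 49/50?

11

Prior odds = 0.023/0.977 = 23/977.
Combined Bayes factor of the evidence already in hand = 1.8 × 3.5 = 6.3.
Odds after that evidence = (23/977) × 6.3 = 1449/9770.
Target odds = 0.98/0.02 = 49.
Need 1.7ⁿ ≥ 49 ÷ (1449/9770) = 68390/207.
1.7¹⁰ ≈201.599 falls short of 68390/207 but 1.7¹¹ ≈342.719 reaches it, so n = 11.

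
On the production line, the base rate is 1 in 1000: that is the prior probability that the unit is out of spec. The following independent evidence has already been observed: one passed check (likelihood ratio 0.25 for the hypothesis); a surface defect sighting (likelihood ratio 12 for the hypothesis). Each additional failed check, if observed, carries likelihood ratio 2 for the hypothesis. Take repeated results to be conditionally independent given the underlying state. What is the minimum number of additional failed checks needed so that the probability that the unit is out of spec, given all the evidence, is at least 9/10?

Prior odds = 0.001/0.999 = 1/999.
Combined Bayes factor of the evidence already in hand = 0.25 × 12 = 3.
Odds after that evidence = (1/999) × 3 = 1/333.
Target odds = 0.9/0.1 = 9.
Need 2ⁿ ≥ 9 ÷ (1/333) = 2997.
2¹¹ = 2048 falls short of 2997 but 2¹² = 4096 reaches it, so n = 12.

12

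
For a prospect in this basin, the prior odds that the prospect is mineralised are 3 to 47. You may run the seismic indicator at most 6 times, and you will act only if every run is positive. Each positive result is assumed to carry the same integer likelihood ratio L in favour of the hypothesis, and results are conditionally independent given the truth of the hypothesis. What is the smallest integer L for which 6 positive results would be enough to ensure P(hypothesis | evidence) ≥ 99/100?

4

Prior odds = 3/47.
Target odds = 0.99/0.01 = 99.
Need L⁶ ≥ 99 ÷ (3/47) = 1551.
3⁶ = 729 < 1551 ≤ 4096 = 4⁶, so L = 4.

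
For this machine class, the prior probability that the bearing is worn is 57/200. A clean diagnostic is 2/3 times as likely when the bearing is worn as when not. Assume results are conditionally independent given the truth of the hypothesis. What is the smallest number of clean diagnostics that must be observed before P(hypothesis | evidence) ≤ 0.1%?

Prior odds: 0.285 ÷ 0.715 = 57/143.
Likelihood ratio per clean diagnostic = 2/3.
Target posterior odds = 0.001/0.999 = 1/999.
Need (57/143) × (2/3)ⁿ ≤ 1/999, i.e. (2/3)ⁿ ≤ 143/56943.
(2/3)¹⁴ = 16384/4782969 is still above 143/56943 but (2/3)¹⁵ = 32768/14348907 is at or below it, so n = 15.

15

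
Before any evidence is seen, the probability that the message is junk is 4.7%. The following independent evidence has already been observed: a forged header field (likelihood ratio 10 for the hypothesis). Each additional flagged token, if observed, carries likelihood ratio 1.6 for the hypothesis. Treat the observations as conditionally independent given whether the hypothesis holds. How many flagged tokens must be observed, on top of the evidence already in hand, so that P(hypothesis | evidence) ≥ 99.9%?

Prior odds = 0.047/0.953 = 47/953.
Bayes factor of the evidence already in hand = 10.
Odds after that evidence = (47/953) × 10 = 470/953.
Target odds = 0.999/0.001 = 999.
Need 1.6ⁿ ≥ 999 ÷ (470/953) = 952047/470.
1.6¹⁶ ≈1844.67 falls short of 952047/470 but 1.6¹⁷ ≈2951.48 reaches it, so n = 17.

17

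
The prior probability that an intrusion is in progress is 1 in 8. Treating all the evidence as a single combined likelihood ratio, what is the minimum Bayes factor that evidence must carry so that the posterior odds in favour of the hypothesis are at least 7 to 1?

Prior odds = 0.125/0.875 = 1/7.
Target odds = 7.
Required Bayes factor = 7 ÷ (1/7) = 49.

49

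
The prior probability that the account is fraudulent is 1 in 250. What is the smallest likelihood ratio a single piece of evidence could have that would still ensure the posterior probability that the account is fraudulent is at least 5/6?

1245

Prior odds = 0.004/0.996 = 1/249.
Target odds = (5/6)/(1/6) = 5.
Required Bayes factor = 5 ÷ (1/249) = 1245.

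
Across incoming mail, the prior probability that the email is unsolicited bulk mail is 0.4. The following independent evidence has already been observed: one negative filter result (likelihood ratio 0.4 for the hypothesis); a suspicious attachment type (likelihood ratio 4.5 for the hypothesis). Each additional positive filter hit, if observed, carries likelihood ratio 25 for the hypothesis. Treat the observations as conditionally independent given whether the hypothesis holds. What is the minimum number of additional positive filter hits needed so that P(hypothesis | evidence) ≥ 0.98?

2

Prior odds = 0.4/0.6 = 2/3.
Combined Bayes factor of the evidence already in hand = 0.4 × 4.5 = 1.8.
Odds after that evidence = (2/3) × 1.8 = 1.2.
Target odds = 0.98/0.02 = 49.
Need 25ⁿ ≥ 49 ÷ 1.2 = 245/6.
25¹ = 25 falls short of 245/6 but 25² = 625 reaches it, so n = 2.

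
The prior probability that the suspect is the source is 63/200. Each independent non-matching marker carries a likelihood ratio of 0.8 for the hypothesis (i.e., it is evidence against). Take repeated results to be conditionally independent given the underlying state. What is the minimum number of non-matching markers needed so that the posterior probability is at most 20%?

Prior odds: 0.315 ÷ 0.685 = 63/137.
Likelihood ratio per non-matching marker = 0.8.
Target posterior odds = 0.2/0.8 = 0.25.
Need (63/137) × 0.8ⁿ ≤ 0.25, i.e. 0.8ⁿ ≤ 137/252.
0.8² = 0.64 is still above 137/252 but 0.8³ = 0.512 is at or below it, so n = 3.

3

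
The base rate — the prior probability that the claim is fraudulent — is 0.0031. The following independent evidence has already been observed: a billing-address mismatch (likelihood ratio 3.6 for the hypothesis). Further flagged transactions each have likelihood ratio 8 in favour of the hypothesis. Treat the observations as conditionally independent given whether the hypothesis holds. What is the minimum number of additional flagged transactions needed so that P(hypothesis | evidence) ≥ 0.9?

4

Prior odds = 0.0031/0.9969 = 31/9969.
Bayes factor of the evidence already in hand = 3.6.
Odds after that evidence = (31/9969) × 3.6 = 186/16615.
Target odds = 0.9/0.1 = 9.
Need 8ⁿ ≥ 9 ÷ (186/16615) = 49845/62.
8³ = 512 falls short of 49845/62 but 8⁴ = 4096 reaches it, so n = 4.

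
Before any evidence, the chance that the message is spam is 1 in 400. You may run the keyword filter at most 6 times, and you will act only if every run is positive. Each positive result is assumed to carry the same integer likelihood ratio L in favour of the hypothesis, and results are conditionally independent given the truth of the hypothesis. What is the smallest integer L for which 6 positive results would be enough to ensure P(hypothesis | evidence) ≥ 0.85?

Prior odds = 0.0025/0.9975 = 1/399.
Target odds = 0.85/0.15 = 17/3.
Need L⁶ ≥ 17/3 ÷ (1/399) = 2261.
3⁶ = 729 < 2261 ≤ 4096 = 4⁶, so L = 4.

4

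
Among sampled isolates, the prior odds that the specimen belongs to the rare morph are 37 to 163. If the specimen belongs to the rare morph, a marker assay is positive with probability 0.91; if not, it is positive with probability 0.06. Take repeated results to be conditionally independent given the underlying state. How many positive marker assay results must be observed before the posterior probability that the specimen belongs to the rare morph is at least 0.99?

Prior odds = 37/163.
Likelihood ratio of a positive = 0.91/0.06 = 91/6.
Target odds: 0.99 ÷ 0.01 = 99.
Need (37/163) × (91/6)ⁿ ≥ 99, i.e. (91/6)ⁿ ≥ 16137/37.
(91/6)² = 8281/36 falls short of 16137/37 but (91/6)³ = 753571/216 reaches it, so n = 3.

3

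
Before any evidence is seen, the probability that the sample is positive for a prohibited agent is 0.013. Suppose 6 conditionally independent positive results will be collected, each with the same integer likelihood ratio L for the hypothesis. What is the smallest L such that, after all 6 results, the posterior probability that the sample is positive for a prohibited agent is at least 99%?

Prior odds = 0.013/0.987 = 13/987.
Target odds = 0.99/0.01 = 99.
Need L⁶ ≥ 99 ÷ (13/987) = 97713/13.
4⁶ = 4096 < 97713/13 ≤ 15625 = 5⁶, so L = 5.

5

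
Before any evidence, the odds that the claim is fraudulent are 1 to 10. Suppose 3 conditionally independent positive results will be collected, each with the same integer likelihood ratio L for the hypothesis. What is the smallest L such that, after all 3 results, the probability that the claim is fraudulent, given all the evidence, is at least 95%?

6

Prior odds = 0.1.
Target odds = 0.95/0.05 = 19.
Need L³ ≥ 19 ÷ 0.1 = 190.
5³ = 125 < 190 ≤ 216 = 6³, so L = 6.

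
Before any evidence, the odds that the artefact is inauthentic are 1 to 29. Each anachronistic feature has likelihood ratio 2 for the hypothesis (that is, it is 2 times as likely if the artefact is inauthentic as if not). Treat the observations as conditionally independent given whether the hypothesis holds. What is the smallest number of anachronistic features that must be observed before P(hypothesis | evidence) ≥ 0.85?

Prior odds = 1/29.
Likelihood ratio per anachronistic feature = 2.
Target odds: 0.85 ÷ 0.15 = 17/3.
Require 2ⁿ ≥ 17/3 ÷ (1/29) = 493/3.
2⁷ = 128 falls short of 493/3 but 2⁸ = 256 reaches it, so n = 8.

8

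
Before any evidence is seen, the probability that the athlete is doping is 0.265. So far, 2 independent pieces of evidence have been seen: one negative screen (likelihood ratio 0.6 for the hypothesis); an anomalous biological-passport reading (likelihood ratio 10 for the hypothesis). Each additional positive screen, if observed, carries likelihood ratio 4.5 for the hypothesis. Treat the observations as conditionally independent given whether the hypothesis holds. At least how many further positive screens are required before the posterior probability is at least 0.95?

Prior odds = 0.265/0.735 = 53/147.
Combined Bayes factor of the evidence already in hand = 0.6 × 10 = 6.
Odds after that evidence = (53/147) × 6 = 106/49.
Target odds = 0.95/0.05 = 19.
Need 4.5ⁿ ≥ 19 ÷ (106/49) = 931/106.
4.5¹ = 4.5 falls short of 931/106 but 4.5² = 20.25 reaches it, so n = 2.

2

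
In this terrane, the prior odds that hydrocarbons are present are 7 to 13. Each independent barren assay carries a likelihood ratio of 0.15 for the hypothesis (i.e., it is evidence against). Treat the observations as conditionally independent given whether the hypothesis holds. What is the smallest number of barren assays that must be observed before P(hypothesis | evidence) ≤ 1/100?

3

Prior odds = 7/13.
Likelihood ratio per barren assay = 0.15.
Target odds: 0.01 ÷ 0.99 = 1/99.
Require 0.15ⁿ ≤ 1/99 ÷ (7/13) = 13/693.
0.15² = 0.0225 is still above 13/693 but 0.15³ = 0.003375 is at or below it, so n = 3.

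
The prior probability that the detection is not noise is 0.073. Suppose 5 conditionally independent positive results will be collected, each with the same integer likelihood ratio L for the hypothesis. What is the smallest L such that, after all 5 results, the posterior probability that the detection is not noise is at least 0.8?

3

Prior odds = 0.073/0.927 = 73/927.
Target odds = 0.8/0.2 = 4.
Need L⁵ ≥ 4 ÷ (73/927) = 3708/73.
2⁵ = 32 < 3708/73 ≤ 243 = 3⁵, so L = 3.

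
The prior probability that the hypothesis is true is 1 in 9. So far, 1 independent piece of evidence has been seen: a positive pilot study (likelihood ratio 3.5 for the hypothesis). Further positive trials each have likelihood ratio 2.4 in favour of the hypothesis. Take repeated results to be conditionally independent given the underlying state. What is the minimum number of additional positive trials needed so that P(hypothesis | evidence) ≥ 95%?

5

Prior odds = (1/9)/(8/9) = 0.125.
Bayes factor of the evidence already in hand = 3.5.
Odds after that evidence = 0.125 × 3.5 = 0.4375.
Target odds = 0.95/0.05 = 19.
Need 2.4ⁿ ≥ 19 ÷ 0.4375 = 304/7.
2.4⁴ = 33.1776 falls short of 304/7 but 2.4⁵ = 79.62624 reaches it, so n = 5.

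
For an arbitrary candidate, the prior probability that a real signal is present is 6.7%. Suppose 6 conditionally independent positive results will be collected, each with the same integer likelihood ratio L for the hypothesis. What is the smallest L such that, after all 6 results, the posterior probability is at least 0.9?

3

Prior odds = 0.067/0.933 = 67/933.
Target odds = 0.9/0.1 = 9.
Need L⁶ ≥ 9 ÷ (67/933) = 8397/67.
2⁶ = 64 < 8397/67 ≤ 729 = 3⁶, so L = 3.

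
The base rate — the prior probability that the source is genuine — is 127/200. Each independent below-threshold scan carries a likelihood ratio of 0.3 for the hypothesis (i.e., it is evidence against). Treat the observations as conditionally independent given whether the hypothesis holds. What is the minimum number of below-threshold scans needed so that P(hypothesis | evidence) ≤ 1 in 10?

3

Prior odds: 0.635 ÷ 0.365 = 127/73.
Likelihood ratio per below-threshold scan = 0.3.
Target odds: 0.1 ÷ 0.9 = 1/9.
Require 0.3ⁿ ≤ 1/9 ÷ (127/73) = 73/1143.
0.3² = 0.09 is still above 73/1143 but 0.3³ = 0.027 is at or below it, so n = 3.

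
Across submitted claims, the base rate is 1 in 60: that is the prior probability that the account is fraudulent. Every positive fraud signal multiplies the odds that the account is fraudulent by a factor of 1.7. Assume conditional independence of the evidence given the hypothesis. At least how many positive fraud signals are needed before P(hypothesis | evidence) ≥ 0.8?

Prior odds: (1/60) ÷ (59/60) = 1/59.
Likelihood ratio per positive fraud signal = 1.7.
Target odds: 0.8 ÷ 0.2 = 4.
Need (1/59) × 1.7ⁿ ≥ 4, i.e. 1.7ⁿ ≥ 236.
1.7¹⁰ ≈201.599 falls short of 236 but 1.7¹¹ ≈342.719 reaches it, so n = 11.

11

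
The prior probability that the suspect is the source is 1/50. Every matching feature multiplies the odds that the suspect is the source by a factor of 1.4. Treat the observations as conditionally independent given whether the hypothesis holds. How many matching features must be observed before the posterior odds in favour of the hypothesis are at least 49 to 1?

Prior odds = 0.02/0.98 = 1/49.
Likelihood ratio per matching feature = 1.4.
Target odds = 49.
Need (1/49) × 1.4ⁿ ≥ 49, i.e. 1.4ⁿ ≥ 2401.
1.4²³ ≈2295.86 falls short of 2401 but 1.4²⁴ ≈3214.2 reaches it, so n = 24.

24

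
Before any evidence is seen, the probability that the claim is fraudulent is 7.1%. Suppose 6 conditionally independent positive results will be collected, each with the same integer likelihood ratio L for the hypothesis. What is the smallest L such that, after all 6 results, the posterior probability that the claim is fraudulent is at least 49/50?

Prior odds = 0.071/0.929 = 71/929.
Target odds = 0.98/0.02 = 49.
Need L⁶ ≥ 49 ÷ (71/929) = 45521/71.
2⁶ = 64 < 45521/71 ≤ 729 = 3⁶, so L = 3.

3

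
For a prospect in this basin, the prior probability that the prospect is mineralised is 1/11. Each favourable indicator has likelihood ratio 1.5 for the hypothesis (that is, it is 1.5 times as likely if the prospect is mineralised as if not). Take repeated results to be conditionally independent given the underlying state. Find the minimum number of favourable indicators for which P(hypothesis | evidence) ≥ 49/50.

16

Prior odds = (1/11)/(10/11) = 0.1.
Likelihood ratio per favourable indicator = 1.5.
Target posterior odds = 0.98/0.02 = 49.
Require 1.5ⁿ ≥ 49 ÷ 0.1 = 490.
1.5¹⁵ = 14348907/32768 falls short of 490 but 1.5¹⁶ = 43046721/65536 reaches it, so n = 16.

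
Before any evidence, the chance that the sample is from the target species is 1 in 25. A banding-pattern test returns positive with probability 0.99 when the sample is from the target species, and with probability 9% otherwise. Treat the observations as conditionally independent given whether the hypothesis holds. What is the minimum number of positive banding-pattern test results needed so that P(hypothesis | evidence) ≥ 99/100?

4

Prior odds = 0.04/0.96 = 1/24.
Likelihood ratio of a positive result = 0.99/0.09 = 11.
Target odds: 0.99 ÷ 0.01 = 99.
Need (1/24) × 11ⁿ ≥ 99, i.e. 11ⁿ ≥ 2376.
11³ = 1331 falls short of 2376 but 11⁴ = 14641 reaches it, so n = 4.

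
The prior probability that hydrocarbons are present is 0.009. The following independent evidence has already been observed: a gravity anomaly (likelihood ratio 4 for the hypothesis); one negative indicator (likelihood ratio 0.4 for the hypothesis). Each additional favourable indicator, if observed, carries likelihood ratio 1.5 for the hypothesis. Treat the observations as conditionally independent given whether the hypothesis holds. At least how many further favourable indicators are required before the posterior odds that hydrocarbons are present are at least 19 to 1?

Prior odds = 0.009/0.991 = 9/991.
Combined Bayes factor of the evidence already in hand = 4 × 0.4 = 1.6.
Odds after that evidence = (9/991) × 1.6 = 72/4955.
Target odds = 19.
Need 1.5ⁿ ≥ 19 ÷ (72/4955) = 94145/72.
1.5¹⁷ = 129140163/131072 falls short of 94145/72 but 1.5¹⁸ = 387420489/262144 reaches it, so n = 18.

18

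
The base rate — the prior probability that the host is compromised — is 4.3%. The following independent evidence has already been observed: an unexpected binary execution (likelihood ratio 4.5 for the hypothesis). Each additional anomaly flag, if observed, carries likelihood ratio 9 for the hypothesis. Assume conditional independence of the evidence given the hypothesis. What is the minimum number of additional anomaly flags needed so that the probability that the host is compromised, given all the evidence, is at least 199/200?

4

Prior odds = 0.043/0.957 = 43/957.
Bayes factor of the evidence already in hand = 4.5.
Odds after that evidence = (43/957) × 4.5 = 129/638.
Target odds = 0.995/0.005 = 199.
Need 9ⁿ ≥ 199 ÷ (129/638) = 126962/129.
9³ = 729 falls short of 126962/129 but 9⁴ = 6561 reaches it, so n = 4.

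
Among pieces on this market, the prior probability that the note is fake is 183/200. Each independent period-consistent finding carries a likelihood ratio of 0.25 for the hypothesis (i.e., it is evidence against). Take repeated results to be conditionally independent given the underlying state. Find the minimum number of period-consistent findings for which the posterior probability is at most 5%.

Prior odds = 0.915/0.085 = 183/17.
Likelihood ratio per period-consistent finding = 0.25.
Target posterior odds = 0.05/0.95 = 1/19.
Need (183/17) × 0.25ⁿ ≤ 1/19, i.e. 0.25ⁿ ≤ 17/3477.
0.25³ = 0.015625 is still above 17/3477 but 0.25⁴ = 0.00390625 is at or below it, so n = 4.

4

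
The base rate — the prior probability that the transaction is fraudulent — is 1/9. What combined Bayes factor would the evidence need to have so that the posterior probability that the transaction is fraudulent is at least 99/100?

792

Prior odds = (1/9)/(8/9) = 0.125.
Target odds = 0.99/0.01 = 99.
Required Bayes factor = 99 ÷ 0.125 = 792.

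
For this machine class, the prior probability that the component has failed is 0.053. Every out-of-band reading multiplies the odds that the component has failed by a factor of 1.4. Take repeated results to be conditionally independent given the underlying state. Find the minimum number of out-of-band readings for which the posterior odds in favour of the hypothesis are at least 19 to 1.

18

Prior odds = 0.053/0.947 = 53/947.
Likelihood ratio per out-of-band reading = 1.4.
Target odds = 19.
Require 1.4ⁿ ≥ 19 ÷ (53/947) = 17993/53.
1.4¹⁷ ≈304.913 falls short of 17993/53 but 1.4¹⁸ ≈426.879 reaches it, so n = 18.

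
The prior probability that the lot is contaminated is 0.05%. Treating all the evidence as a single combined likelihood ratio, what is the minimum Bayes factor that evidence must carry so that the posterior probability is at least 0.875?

13993

Prior odds = 0.0005/0.9995 = 1/1999.
Target odds = 0.875/0.125 = 7.
Required Bayes factor = 7 ÷ (1/1999) = 13993.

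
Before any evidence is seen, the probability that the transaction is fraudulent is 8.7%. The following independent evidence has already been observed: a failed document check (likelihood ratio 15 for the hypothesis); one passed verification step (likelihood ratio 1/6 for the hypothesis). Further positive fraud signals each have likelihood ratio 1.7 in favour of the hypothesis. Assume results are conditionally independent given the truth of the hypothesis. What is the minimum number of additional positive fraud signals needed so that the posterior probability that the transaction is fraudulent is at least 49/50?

11

Prior odds = 0.087/0.913 = 87/913.
Combined Bayes factor of the evidence already in hand = 15 × (1/6) = 2.5.
Odds after that evidence = (87/913) × 2.5 = 435/1826.
Target odds = 0.98/0.02 = 49.
Need 1.7ⁿ ≥ 49 ÷ (435/1826) = 89474/435.
1.7¹⁰ ≈201.599 falls short of 89474/435 but 1.7¹¹ ≈342.719 reaches it, so n = 11.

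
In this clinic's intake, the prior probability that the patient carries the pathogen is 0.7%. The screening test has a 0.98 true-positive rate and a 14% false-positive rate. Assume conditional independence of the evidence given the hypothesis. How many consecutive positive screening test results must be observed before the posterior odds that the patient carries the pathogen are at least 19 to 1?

5

Prior odds: 0.007 ÷ 0.993 = 7/993.
Likelihood ratio of a positive result = 0.98/0.14 = 7.
Target odds = 19.
Need (7/993) × 7ⁿ ≥ 19, i.e. 7ⁿ ≥ 18867/7.
7⁴ = 2401 falls short of 18867/7 but 7⁵ = 16807 reaches it, so n = 5.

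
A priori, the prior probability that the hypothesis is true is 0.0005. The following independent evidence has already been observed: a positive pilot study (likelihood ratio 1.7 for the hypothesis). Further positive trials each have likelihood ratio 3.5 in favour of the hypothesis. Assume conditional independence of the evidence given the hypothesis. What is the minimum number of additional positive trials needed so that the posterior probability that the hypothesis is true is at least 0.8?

7

Prior odds = 0.0005/0.9995 = 1/1999.
Bayes factor of the evidence already in hand = 1.7.
Odds after that evidence = (1/1999) × 1.7 = 17/19990.
Target odds = 0.8/0.2 = 4.
Need 3.5ⁿ ≥ 4 ÷ (17/19990) = 79960/17.
3.5⁶ = 1838.265625 falls short of 79960/17 but 3.5⁷ = 823543/128 reaches it, so n = 7.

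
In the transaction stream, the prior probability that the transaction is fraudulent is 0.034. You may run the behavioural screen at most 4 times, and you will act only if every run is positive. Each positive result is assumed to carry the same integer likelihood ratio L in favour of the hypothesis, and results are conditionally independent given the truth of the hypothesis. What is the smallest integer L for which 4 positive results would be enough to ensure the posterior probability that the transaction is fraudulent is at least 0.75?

4

Prior odds = 0.034/0.966 = 17/483.
Target odds = 0.75/0.25 = 3.
Need L⁴ ≥ 3 ÷ (17/483) = 1449/17.
3⁴ = 81 < 1449/17 ≤ 256 = 4⁴, so L = 4.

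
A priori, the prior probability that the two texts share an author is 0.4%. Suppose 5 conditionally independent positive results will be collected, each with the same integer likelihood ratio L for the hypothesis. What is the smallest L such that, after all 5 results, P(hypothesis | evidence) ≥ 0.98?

7

Prior odds = 0.004/0.996 = 1/249.
Target odds = 0.98/0.02 = 49.
Need L⁵ ≥ 49 ÷ (1/249) = 12201.
6⁵ = 7776 < 12201 ≤ 16807 = 7⁵, so L = 7.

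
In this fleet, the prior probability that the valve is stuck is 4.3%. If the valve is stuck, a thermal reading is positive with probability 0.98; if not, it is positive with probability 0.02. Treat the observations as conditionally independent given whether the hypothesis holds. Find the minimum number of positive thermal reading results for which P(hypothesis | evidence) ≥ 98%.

Prior odds = 0.043/0.957 = 43/957.
Likelihood ratio of a positive = 0.98/0.02 = 49.
Target odds: 0.98 ÷ 0.02 = 49.
Need (43/957) × 49ⁿ ≥ 49, i.e. 49ⁿ ≥ 46893/43.
49¹ = 49 falls short of 46893/43 but 49² = 2401 reaches it, so n = 2.

2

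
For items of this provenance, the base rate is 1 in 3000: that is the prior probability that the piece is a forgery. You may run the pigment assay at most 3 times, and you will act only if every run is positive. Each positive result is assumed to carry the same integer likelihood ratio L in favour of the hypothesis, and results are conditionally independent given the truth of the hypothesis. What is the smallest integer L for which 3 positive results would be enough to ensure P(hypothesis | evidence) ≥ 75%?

21

Prior odds = (1/3000)/(2999/3000) = 1/2999.
Target odds = 0.75/0.25 = 3.
Need L³ ≥ 3 ÷ (1/2999) = 8997.
20³ = 8000 < 8997 ≤ 9261 = 21³, so L = 21.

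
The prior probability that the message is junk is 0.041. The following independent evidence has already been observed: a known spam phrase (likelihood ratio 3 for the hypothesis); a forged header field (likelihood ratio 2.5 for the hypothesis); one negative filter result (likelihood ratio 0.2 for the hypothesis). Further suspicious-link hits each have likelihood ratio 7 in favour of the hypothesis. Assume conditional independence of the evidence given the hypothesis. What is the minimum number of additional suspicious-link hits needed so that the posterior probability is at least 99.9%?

Prior odds = 0.041/0.959 = 41/959.
Combined Bayes factor of the evidence already in hand = 3 × 2.5 × 0.2 = 1.5.
Odds after that evidence = (41/959) × 1.5 = 123/1918.
Target odds = 0.999/0.001 = 999.
Need 7ⁿ ≥ 999 ÷ (123/1918) = 638694/41.
7⁴ = 2401 falls short of 638694/41 but 7⁵ = 16807 reaches it, so n = 5.

5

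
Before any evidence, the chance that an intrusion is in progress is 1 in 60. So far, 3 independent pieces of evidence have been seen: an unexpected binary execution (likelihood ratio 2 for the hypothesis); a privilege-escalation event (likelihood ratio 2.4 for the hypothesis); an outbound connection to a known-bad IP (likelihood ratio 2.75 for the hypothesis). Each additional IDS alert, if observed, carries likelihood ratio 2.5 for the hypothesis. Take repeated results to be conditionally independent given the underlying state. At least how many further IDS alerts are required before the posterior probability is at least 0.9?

Prior odds = (1/60)/(59/60) = 1/59.
Combined Bayes factor of the evidence already in hand = 2 × 2.4 × 2.75 = 13.2.
Odds after that evidence = (1/59) × 13.2 = 66/295.
Target odds = 0.9/0.1 = 9.
Need 2.5ⁿ ≥ 9 ÷ (66/295) = 885/22.
2.5⁴ = 39.0625 falls short of 885/22 but 2.5⁵ = 97.65625 reaches it, so n = 5.

5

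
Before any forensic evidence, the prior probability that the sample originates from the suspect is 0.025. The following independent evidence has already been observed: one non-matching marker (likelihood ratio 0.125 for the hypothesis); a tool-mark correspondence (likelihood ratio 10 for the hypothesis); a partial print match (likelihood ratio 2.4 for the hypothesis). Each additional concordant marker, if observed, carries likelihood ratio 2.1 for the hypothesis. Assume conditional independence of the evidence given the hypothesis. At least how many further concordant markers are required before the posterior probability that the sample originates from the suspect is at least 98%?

Prior odds = 0.025/0.975 = 1/39.
Combined Bayes factor of the evidence already in hand = 0.125 × 10 × 2.4 = 3.
Odds after that evidence = (1/39) × 3 = 1/13.
Target odds = 0.98/0.02 = 49.
Need 2.1ⁿ ≥ 49 ÷ (1/13) = 637.
2.1⁸ ≈378.229 falls short of 637 but 2.1⁹ ≈794.28 reaches it, so n = 9.

9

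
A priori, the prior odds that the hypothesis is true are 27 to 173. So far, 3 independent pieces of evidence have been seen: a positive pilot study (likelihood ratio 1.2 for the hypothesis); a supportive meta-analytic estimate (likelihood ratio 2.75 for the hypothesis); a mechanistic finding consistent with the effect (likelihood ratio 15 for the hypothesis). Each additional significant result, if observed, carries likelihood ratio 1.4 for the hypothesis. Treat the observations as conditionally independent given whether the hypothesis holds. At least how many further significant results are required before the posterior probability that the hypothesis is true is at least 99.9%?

15

Prior odds = 27/173.
Combined Bayes factor of the evidence already in hand = 1.2 × 2.75 × 15 = 49.5.
Odds after that evidence = (27/173) × 49.5 = 2673/346.
Target odds = 0.999/0.001 = 999.
Need 1.4ⁿ ≥ 999 ÷ (2673/346) = 12802/99.
1.4¹⁴ ≈111.12 falls short of 12802/99 but 1.4¹⁵ ≈155.568 reaches it, so n = 15.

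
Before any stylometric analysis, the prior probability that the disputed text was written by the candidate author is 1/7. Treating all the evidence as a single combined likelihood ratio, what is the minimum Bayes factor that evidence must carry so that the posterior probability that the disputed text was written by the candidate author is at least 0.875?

42

Prior odds = (1/7)/(6/7) = 1/6.
Target odds = 0.875/0.125 = 7.
Required Bayes factor = 7 ÷ (1/6) = 42.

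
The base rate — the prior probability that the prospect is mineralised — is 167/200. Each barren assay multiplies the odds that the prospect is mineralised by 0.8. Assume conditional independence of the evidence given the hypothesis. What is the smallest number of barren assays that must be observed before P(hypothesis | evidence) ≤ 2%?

Prior odds: 0.835 ÷ 0.165 = 167/33.
Likelihood ratio per barren assay = 0.8.
Target odds: 0.02 ÷ 0.98 = 1/49.
Need (167/33) × 0.8ⁿ ≤ 1/49, i.e. 0.8ⁿ ≤ 33/8183.
0.8²⁴ ≈0.00472237 is still above 33/8183 but 0.8²⁵ ≈0.00377789 is at or below it, so n = 25.

25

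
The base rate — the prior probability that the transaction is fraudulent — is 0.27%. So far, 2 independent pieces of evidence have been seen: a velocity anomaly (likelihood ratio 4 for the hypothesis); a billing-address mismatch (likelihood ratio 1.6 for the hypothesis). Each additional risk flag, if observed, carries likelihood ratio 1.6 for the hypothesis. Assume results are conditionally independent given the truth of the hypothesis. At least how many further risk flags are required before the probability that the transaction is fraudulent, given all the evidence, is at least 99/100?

Prior odds = 0.0027/0.9973 = 27/9973.
Combined Bayes factor of the evidence already in hand = 4 × 1.6 = 6.4.
Odds after that evidence = (27/9973) × 6.4 = 864/49865.
Target odds = 0.99/0.01 = 99.
Need 1.6ⁿ ≥ 99 ÷ (864/49865) = 548515/96.
1.6¹⁸ ≈4722.37 falls short of 548515/96 but 1.6¹⁹ ≈7555.79 reaches it, so n = 19.

19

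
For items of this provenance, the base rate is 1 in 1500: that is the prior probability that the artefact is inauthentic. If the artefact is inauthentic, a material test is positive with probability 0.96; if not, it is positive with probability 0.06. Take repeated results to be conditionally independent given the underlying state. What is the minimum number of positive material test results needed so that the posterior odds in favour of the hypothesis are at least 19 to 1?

Prior odds: (1/1500) ÷ (1499/1500) = 1/1499.
Likelihood ratio of a positive = 0.96/0.06 = 16.
Target odds = 19.
Need (1/1499) × 16ⁿ ≥ 19, i.e. 16ⁿ ≥ 28481.
16³ = 4096 falls short of 28481 but 16⁴ = 65536 reaches it, so n = 4.

4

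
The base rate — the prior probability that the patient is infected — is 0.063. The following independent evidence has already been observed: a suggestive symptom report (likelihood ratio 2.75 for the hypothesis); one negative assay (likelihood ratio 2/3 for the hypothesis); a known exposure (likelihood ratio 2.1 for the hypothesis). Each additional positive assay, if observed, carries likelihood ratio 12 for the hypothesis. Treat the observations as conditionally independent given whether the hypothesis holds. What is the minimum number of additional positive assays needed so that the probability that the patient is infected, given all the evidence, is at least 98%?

3

Prior odds = 0.063/0.937 = 63/937.
Combined Bayes factor of the evidence already in hand = 2.75 × (2/3) × 2.1 = 3.85.
Odds after that evidence = (63/937) × 3.85 = 4851/18740.
Target odds = 0.98/0.02 = 49.
Need 12ⁿ ≥ 49 ÷ (4851/18740) = 18740/99.
12² = 144 falls short of 18740/99 but 12³ = 1728 reaches it, so n = 3.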